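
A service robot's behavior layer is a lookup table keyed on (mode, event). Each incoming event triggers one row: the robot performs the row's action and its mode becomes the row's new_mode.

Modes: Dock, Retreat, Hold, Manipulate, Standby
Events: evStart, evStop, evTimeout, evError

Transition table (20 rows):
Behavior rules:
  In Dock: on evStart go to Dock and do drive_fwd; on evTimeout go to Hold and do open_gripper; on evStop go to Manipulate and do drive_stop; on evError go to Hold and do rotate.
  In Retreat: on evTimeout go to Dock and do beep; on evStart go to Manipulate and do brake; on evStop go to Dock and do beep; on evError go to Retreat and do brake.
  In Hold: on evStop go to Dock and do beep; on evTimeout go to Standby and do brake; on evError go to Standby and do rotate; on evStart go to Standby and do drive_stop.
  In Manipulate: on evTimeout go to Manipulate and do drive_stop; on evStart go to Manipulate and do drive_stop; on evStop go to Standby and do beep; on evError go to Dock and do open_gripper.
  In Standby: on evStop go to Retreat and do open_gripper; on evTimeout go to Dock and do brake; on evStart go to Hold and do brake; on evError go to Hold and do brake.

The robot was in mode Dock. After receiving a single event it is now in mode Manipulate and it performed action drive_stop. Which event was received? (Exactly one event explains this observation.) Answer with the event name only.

evStop

try evStart: (Dock, evStart) → (Dock, drive_fwd)
try evStop: (Dock, evStop) → (Manipulate, drive_stop)  ← matches
try evTimeout: (Dock, evTimeout) → (Hold, open_gripper)
try evError: (Dock, evError) → (Hold, rotate)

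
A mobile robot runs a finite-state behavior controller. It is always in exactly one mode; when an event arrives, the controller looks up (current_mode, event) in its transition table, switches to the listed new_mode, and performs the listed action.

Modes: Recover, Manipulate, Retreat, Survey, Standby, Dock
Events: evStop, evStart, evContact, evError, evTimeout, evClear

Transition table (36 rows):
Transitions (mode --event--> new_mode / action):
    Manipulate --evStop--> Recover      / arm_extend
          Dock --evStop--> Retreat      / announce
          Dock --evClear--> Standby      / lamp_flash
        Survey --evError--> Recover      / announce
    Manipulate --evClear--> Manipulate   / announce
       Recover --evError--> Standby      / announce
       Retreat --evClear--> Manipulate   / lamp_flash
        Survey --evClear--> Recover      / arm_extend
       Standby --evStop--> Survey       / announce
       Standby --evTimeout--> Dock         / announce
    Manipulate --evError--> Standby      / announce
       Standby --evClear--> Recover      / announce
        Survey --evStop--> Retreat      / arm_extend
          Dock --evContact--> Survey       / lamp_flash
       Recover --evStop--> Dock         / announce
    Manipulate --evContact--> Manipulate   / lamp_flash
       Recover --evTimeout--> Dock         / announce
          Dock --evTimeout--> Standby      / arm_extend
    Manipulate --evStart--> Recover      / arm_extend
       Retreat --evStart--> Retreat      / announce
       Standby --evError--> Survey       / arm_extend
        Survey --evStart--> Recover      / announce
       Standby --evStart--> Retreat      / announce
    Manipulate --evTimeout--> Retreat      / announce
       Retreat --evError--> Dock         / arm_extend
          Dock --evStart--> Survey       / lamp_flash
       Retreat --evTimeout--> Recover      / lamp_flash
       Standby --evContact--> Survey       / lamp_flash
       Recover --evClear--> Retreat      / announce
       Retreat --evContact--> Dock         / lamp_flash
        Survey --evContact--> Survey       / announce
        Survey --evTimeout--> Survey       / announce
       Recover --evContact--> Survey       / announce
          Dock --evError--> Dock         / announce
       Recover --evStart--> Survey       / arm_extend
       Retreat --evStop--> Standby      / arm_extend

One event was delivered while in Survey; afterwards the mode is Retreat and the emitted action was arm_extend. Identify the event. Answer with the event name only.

evStop

try evStop: (Survey, evStop) → (Retreat, arm_extend)  ← matches
try evStart: (Survey, evStart) → (Recover, announce)
try evContact: (Survey, evContact) → (Survey, announce)
try evError: (Survey, evError) → (Recover, announce)
try evTimeout: (Survey, evTimeout) → (Survey, announce)
try evClear: (Survey, evClear) → (Recover, arm_extend)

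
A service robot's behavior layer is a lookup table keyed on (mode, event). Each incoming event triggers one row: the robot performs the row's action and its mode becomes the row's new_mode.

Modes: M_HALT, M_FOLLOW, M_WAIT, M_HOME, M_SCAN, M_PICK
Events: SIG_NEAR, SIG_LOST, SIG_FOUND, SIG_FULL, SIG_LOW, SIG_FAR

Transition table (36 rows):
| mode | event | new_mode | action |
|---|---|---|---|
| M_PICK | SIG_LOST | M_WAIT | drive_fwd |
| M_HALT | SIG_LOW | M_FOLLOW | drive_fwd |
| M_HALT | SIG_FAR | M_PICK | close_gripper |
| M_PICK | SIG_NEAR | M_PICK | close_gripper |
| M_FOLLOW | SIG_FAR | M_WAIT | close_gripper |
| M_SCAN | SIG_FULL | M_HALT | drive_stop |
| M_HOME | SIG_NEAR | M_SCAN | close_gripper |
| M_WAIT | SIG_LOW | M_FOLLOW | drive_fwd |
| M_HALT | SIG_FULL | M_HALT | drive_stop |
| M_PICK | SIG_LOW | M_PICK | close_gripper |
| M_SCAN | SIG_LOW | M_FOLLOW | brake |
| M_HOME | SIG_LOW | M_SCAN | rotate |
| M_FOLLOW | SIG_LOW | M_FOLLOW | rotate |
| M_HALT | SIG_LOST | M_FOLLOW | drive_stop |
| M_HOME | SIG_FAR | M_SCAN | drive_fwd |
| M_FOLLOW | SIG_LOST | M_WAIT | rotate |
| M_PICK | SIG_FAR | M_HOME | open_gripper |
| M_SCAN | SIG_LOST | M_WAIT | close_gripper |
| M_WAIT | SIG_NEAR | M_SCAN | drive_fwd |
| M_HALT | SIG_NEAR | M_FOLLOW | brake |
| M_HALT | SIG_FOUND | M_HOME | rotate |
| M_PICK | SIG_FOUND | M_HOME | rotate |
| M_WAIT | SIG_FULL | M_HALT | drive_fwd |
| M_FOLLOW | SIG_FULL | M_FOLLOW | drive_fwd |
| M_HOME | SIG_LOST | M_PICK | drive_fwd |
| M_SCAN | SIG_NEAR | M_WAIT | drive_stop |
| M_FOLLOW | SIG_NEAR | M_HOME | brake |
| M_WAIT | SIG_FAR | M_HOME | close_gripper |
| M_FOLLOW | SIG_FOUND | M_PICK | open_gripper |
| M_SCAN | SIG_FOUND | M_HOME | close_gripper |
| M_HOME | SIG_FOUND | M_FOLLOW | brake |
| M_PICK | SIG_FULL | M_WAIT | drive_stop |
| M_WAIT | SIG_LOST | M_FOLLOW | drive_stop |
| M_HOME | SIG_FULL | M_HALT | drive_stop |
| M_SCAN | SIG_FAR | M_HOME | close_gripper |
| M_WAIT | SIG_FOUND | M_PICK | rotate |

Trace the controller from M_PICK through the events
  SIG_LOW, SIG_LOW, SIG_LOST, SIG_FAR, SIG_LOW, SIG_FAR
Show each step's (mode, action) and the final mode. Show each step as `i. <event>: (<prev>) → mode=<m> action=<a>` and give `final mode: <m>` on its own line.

1. SIG_LOW: (M_PICK) → mode=M_PICK action=close_gripper
2. SIG_LOW: (M_PICK) → mode=M_PICK action=close_gripper
3. SIG_LOST: (M_PICK) → mode=M_WAIT action=drive_fwd
4. SIG_FAR: (M_WAIT) → mode=M_HOME action=close_gripper
5. SIG_LOW: (M_HOME) → mode=M_SCAN action=rotate
6. SIG_FAR: (M_SCAN) → mode=M_HOME action=close_gripper

final mode: M_HOME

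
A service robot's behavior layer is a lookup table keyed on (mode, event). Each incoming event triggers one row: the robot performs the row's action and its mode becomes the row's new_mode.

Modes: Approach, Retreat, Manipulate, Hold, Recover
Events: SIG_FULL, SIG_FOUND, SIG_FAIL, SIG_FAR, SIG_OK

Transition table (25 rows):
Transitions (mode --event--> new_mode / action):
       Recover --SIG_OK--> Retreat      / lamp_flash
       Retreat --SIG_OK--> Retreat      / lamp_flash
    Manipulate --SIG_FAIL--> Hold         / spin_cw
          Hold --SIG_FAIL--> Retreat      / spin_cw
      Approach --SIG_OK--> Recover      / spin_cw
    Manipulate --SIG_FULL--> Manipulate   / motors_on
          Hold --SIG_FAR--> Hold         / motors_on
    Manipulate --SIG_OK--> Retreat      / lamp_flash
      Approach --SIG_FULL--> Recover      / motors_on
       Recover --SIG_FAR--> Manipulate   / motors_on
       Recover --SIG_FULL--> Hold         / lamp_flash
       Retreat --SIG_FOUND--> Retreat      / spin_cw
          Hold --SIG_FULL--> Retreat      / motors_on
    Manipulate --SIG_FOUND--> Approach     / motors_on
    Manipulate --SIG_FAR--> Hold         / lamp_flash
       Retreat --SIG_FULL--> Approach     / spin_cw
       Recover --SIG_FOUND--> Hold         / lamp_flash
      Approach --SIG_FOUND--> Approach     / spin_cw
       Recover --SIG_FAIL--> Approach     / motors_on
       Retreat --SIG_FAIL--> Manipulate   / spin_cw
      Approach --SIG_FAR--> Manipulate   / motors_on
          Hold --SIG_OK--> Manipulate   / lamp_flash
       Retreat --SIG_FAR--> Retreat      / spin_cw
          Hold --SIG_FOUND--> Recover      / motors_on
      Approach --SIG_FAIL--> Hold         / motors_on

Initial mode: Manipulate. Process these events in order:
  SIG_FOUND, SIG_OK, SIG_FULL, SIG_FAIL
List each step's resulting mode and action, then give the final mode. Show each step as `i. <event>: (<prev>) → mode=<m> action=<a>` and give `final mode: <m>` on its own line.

1. SIG_FOUND: (Manipulate) → mode=Approach action=motors_on
2. SIG_OK: (Approach) → mode=Recover action=spin_cw
3. SIG_FULL: (Recover) → mode=Hold action=lamp_flash
4. SIG_FAIL: (Hold) → mode=Retreat action=spin_cw

final mode: Retreat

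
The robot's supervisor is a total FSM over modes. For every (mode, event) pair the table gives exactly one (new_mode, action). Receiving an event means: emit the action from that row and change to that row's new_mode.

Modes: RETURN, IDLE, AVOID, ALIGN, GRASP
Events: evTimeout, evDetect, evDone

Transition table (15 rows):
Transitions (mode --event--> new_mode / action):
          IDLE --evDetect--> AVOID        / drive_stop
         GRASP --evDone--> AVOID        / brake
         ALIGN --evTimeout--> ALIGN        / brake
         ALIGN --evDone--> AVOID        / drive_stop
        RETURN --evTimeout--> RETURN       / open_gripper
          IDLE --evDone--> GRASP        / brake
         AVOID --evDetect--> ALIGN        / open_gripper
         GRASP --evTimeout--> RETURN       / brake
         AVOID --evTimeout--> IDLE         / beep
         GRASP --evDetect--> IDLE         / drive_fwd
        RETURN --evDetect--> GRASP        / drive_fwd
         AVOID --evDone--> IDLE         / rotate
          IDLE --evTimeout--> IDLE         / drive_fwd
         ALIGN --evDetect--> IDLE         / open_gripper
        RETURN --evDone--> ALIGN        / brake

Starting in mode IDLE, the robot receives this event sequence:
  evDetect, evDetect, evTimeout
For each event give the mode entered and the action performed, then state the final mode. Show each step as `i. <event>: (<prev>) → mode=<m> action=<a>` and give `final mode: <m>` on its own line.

1. evDetect: (IDLE) → mode=AVOID action=drive_stop
2. evDetect: (AVOID) → mode=ALIGN action=open_gripper
3. evTimeout: (ALIGN) → mode=ALIGN action=brake

final mode: ALIGN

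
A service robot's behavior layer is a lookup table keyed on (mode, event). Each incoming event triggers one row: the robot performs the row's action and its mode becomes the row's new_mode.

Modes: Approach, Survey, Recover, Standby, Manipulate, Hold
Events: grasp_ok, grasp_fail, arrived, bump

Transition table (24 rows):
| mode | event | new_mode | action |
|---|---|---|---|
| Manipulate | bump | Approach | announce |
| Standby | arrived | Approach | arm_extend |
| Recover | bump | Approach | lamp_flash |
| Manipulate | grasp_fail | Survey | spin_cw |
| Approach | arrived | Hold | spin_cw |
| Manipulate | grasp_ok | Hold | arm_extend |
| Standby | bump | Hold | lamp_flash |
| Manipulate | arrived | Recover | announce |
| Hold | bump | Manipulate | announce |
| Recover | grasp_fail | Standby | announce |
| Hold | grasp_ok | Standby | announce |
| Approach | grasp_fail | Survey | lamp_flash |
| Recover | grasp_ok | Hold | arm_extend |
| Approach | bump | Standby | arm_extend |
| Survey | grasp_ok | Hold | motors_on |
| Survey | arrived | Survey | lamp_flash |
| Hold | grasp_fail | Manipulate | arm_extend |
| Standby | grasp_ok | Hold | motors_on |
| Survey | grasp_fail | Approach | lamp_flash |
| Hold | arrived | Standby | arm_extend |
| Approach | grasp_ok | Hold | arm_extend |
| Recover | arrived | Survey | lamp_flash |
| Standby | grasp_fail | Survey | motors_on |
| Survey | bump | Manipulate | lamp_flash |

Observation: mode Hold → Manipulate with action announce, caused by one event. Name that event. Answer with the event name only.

bump

try grasp_ok: (Hold, grasp_ok) → (Standby, announce)
try grasp_fail: (Hold, grasp_fail) → (Manipulate, arm_extend)
try arrived: (Hold, arrived) → (Standby, arm_extend)
try bump: (Hold, bump) → (Manipulate, announce)  ← matches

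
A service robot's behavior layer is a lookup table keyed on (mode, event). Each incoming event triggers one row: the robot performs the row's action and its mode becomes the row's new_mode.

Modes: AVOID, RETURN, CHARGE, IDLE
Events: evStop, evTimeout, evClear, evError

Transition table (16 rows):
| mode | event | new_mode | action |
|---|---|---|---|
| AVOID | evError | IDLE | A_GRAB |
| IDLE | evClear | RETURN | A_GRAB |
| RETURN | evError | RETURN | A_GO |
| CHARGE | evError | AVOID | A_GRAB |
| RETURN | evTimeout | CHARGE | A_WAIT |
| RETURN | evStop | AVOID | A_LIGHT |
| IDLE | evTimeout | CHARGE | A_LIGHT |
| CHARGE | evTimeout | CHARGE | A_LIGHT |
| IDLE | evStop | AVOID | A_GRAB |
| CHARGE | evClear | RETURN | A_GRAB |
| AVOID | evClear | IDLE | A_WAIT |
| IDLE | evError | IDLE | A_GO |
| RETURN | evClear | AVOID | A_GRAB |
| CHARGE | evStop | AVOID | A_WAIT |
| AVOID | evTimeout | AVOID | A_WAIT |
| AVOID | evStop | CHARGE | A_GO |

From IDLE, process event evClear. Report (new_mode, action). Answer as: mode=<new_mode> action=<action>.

mode=RETURN action=A_GRAB

current mode = IDLE; filter table to that mode:
  (IDLE, evClear) → (RETURN, A_GRAB)  ← event matches
  (IDLE, evTimeout) → (CHARGE, A_LIGHT)
  (IDLE, evStop) → (AVOID, A_GRAB)
  (IDLE, evError) → (IDLE, A_GO)
event = evClear selects (RETURN, A_GRAB)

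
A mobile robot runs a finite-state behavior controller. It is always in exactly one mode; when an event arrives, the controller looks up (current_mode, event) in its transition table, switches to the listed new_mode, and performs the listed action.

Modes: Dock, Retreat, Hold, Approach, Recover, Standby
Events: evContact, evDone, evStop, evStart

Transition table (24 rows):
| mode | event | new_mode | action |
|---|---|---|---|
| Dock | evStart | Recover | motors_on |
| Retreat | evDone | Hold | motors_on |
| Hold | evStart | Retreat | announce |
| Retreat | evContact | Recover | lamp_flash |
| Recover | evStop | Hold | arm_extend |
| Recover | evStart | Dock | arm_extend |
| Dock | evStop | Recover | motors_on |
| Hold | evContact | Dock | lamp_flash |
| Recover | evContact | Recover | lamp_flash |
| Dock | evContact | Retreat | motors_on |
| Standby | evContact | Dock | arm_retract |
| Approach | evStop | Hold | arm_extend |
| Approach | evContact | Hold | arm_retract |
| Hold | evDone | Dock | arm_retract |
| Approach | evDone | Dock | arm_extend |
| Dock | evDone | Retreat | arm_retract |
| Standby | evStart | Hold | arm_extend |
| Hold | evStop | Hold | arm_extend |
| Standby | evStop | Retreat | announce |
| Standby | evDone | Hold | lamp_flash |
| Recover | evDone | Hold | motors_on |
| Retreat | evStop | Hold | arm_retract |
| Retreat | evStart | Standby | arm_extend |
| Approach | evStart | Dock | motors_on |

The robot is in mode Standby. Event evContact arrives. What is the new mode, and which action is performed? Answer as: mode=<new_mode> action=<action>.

current mode = Standby; filter table to that mode:
  (Standby, evContact) → (Dock, arm_retract)  ← event matches
  (Standby, evStart) → (Hold, arm_extend)
  (Standby, evStop) → (Retreat, announce)
  (Standby, evDone) → (Hold, lamp_flash)
event = evContact selects (Dock, arm_retract)

mode=Dock action=arm_retract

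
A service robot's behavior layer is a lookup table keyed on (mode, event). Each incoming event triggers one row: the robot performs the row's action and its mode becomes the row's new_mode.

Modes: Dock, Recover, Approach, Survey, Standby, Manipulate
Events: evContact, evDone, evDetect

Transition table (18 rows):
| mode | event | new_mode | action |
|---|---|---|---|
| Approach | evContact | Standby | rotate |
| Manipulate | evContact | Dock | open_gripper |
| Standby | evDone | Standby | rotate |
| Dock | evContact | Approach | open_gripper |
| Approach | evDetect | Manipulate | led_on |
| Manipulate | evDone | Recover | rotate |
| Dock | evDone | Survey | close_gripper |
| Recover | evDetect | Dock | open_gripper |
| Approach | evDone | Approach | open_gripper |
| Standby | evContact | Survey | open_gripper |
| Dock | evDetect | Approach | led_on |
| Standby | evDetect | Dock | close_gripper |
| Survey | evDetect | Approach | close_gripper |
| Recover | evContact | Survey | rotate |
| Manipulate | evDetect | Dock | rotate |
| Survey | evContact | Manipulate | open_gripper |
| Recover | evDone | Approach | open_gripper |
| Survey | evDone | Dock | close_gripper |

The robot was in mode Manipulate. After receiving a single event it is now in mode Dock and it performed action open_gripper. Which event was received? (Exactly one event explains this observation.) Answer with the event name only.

evContact

try evContact: (Manipulate, evContact) → (Dock, open_gripper)  ← matches
try evDone: (Manipulate, evDone) → (Recover, rotate)
try evDetect: (Manipulate, evDetect) → (Dock, rotate)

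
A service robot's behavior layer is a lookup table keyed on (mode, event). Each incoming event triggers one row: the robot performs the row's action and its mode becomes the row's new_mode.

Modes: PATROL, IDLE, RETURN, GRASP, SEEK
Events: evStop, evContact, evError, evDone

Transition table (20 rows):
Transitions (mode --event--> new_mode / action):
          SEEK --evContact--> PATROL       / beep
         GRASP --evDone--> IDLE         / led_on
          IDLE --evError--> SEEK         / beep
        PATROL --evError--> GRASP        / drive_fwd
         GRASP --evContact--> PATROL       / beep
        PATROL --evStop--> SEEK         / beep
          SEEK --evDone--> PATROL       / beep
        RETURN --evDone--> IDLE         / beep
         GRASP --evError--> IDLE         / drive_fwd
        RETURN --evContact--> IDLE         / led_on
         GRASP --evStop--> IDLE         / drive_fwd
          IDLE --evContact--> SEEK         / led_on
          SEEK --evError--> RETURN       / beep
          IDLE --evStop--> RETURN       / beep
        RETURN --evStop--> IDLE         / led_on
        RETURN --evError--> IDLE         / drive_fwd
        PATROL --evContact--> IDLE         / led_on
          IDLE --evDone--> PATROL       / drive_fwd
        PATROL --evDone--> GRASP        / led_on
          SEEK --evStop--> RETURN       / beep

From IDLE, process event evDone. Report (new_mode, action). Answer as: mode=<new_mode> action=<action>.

current mode = IDLE; filter table to that mode:
  (IDLE, evError) → (SEEK, beep)
  (IDLE, evContact) → (SEEK, led_on)
  (IDLE, evStop) → (RETURN, beep)
  (IDLE, evDone) → (PATROL, drive_fwd)  ← event matches
event = evDone selects (PATROL, drive_fwd)

mode=PATROL action=drive_fwd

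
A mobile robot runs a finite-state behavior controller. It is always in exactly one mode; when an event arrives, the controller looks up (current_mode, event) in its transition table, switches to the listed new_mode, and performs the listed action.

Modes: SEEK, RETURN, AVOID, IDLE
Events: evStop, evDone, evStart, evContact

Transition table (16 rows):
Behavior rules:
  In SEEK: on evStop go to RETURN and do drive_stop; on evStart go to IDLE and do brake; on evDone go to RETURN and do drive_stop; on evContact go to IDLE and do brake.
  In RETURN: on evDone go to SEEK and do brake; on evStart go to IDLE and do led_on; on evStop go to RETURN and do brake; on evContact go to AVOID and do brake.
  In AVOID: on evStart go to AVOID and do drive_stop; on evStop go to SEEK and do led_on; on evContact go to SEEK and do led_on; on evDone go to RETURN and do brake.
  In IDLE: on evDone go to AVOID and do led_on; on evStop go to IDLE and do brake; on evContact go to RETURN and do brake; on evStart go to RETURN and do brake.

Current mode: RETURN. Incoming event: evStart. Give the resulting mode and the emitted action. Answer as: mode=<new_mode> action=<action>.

current mode = RETURN; filter table to that mode:
  (RETURN, evDone) → (SEEK, brake)
  (RETURN, evStart) → (IDLE, led_on)  ← event matches
  (RETURN, evStop) → (RETURN, brake)
  (RETURN, evContact) → (AVOID, brake)
event = evStart selects (IDLE, led_on)

mode=IDLE action=led_on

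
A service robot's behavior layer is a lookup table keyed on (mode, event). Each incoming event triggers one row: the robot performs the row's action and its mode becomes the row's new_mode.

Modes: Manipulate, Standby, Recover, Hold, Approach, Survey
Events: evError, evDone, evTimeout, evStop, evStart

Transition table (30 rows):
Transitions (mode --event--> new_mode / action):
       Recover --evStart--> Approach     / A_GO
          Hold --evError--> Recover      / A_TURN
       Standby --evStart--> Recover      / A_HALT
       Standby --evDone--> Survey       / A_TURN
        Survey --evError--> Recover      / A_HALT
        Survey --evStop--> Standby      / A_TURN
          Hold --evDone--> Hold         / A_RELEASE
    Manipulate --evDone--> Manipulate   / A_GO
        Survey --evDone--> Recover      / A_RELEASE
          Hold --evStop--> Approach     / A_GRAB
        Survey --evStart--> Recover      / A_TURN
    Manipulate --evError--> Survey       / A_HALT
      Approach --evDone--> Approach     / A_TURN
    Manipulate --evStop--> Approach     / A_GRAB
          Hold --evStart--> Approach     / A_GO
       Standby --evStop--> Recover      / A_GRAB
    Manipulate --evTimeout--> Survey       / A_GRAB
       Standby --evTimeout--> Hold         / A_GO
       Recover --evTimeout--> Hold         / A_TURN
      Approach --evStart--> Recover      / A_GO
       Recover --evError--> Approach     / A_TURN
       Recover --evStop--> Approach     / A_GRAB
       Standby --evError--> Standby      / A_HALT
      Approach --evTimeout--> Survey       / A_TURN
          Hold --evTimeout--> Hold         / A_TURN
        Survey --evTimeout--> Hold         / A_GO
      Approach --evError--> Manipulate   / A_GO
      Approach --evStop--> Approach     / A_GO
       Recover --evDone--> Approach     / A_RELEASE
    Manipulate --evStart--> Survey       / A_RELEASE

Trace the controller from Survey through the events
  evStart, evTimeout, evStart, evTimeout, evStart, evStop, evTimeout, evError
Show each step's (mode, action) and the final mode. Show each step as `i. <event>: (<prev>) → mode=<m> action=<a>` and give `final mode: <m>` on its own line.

final mode: Recover

1. evStart: (Survey) → mode=Recover action=A_TURN
2. evTimeout: (Recover) → mode=Hold action=A_TURN
3. evStart: (Hold) → mode=Approach action=A_GO
4. evTimeout: (Approach) → mode=Survey action=A_TURN
5. evStart: (Survey) → mode=Recover action=A_TURN
6. evStop: (Recover) → mode=Approach action=A_GRAB
7. evTimeout: (Approach) → mode=Survey action=A_TURN
8. evError: (Survey) → mode=Recover action=A_HALT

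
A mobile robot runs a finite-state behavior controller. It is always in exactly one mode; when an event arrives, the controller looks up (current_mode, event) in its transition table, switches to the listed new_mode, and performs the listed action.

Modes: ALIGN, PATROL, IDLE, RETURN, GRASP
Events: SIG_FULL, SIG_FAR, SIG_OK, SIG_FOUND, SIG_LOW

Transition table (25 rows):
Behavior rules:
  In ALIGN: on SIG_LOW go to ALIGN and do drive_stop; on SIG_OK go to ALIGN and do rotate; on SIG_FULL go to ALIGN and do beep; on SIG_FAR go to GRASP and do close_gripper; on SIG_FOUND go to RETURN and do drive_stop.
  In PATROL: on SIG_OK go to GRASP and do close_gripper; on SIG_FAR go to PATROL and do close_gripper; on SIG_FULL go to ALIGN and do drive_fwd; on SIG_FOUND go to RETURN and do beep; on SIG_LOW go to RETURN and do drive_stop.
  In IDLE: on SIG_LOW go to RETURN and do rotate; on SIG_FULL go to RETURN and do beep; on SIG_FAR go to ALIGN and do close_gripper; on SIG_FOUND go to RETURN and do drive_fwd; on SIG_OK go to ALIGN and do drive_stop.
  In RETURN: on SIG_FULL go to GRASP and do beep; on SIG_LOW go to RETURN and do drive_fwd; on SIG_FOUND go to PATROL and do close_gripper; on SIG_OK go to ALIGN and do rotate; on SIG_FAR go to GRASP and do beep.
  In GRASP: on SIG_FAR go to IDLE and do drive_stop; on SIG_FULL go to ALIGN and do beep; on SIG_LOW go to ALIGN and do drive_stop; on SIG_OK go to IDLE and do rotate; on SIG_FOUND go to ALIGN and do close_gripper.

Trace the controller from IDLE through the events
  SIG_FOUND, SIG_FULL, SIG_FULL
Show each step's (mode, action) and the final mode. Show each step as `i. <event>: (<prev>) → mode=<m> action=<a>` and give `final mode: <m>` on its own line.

final mode: ALIGN

1. SIG_FOUND: (IDLE) → mode=RETURN action=drive_fwd
2. SIG_FULL: (RETURN) → mode=GRASP action=beep
3. SIG_FULL: (GRASP) → mode=ALIGN action=beep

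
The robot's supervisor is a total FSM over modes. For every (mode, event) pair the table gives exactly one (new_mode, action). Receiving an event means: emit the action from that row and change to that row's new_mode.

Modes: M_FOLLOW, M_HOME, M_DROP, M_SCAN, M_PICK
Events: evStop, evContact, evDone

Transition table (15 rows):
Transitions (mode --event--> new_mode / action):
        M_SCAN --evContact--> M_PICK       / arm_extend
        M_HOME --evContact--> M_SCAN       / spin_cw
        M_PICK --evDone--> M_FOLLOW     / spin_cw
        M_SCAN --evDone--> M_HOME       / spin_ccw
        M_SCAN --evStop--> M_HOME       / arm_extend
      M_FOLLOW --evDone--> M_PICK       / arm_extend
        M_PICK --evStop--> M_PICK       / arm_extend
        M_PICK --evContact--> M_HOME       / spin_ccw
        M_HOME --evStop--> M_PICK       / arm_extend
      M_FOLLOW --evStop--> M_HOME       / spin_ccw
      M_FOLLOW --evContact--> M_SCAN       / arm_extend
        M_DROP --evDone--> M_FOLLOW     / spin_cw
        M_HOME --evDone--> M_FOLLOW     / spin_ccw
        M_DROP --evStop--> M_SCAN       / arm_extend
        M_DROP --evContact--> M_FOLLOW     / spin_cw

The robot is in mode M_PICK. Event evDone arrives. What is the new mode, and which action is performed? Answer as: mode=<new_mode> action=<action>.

mode=M_FOLLOW action=spin_cw

current mode = M_PICK; filter table to that mode:
  (M_PICK, evDone) → (M_FOLLOW, spin_cw)  ← event matches
  (M_PICK, evStop) → (M_PICK, arm_extend)
  (M_PICK, evContact) → (M_HOME, spin_ccw)
event = evDone selects (M_FOLLOW, spin_cw)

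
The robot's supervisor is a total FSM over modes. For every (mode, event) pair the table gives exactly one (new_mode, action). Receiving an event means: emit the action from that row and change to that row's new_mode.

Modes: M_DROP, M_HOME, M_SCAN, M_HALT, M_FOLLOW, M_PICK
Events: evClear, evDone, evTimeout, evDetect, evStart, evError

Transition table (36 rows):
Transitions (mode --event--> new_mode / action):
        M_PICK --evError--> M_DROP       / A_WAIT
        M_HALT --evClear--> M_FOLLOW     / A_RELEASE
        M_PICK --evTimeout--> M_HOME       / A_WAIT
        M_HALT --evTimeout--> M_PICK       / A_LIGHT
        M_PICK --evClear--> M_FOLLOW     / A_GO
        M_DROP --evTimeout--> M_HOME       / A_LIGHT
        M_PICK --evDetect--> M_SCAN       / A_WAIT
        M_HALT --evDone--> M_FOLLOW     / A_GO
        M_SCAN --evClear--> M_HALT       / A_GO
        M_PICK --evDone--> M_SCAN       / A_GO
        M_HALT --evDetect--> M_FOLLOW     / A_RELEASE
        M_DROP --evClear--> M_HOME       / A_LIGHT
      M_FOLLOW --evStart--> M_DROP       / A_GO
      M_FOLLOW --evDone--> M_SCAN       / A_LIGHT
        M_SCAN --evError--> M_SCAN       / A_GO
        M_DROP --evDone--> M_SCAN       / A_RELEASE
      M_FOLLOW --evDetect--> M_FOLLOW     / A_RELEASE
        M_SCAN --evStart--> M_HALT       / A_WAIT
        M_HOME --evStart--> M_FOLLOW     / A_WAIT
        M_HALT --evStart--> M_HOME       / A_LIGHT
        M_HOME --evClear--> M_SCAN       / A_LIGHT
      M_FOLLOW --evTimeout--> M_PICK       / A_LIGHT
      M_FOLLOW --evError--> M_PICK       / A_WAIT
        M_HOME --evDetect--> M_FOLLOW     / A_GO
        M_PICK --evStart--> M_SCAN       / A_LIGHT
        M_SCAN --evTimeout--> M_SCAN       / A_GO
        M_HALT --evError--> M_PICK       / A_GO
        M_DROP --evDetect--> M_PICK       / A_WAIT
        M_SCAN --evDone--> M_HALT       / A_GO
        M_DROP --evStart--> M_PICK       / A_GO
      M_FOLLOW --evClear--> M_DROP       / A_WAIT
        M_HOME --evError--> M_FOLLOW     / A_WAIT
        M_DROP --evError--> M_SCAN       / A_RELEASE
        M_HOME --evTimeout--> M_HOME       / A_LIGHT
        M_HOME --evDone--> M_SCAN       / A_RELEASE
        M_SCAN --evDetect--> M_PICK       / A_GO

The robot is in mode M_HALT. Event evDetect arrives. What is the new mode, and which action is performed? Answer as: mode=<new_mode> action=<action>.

current mode = M_HALT; filter table to that mode:
  (M_HALT, evClear) → (M_FOLLOW, A_RELEASE)
  (M_HALT, evTimeout) → (M_PICK, A_LIGHT)
  (M_HALT, evDone) → (M_FOLLOW, A_GO)
  (M_HALT, evDetect) → (M_FOLLOW, A_RELEASE)  ← event matches
  (M_HALT, evStart) → (M_HOME, A_LIGHT)
  (M_HALT, evError) → (M_PICK, A_GO)
event = evDetect selects (M_FOLLOW, A_RELEASE)

mode=M_FOLLOW action=A_RELEASE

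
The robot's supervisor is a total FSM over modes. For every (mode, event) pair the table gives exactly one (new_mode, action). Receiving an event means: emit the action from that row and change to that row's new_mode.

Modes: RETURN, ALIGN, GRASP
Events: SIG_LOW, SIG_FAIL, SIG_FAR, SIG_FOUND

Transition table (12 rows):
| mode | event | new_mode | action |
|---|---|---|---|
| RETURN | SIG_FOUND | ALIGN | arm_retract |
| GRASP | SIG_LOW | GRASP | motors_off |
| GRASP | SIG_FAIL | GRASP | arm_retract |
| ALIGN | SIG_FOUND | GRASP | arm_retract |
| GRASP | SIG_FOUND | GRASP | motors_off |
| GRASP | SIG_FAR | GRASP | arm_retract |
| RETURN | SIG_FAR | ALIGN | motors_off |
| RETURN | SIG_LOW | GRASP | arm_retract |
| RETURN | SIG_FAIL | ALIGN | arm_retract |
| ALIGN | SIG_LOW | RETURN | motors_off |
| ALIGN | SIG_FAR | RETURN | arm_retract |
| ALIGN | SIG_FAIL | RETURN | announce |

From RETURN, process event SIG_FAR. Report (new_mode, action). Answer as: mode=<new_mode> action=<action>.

mode=ALIGN action=motors_off

current mode = RETURN; filter table to that mode:
  (RETURN, SIG_FOUND) → (ALIGN, arm_retract)
  (RETURN, SIG_FAR) → (ALIGN, motors_off)  ← event matches
  (RETURN, SIG_LOW) → (GRASP, arm_retract)
  (RETURN, SIG_FAIL) → (ALIGN, arm_retract)
event = SIG_FAR selects (ALIGN, motors_off)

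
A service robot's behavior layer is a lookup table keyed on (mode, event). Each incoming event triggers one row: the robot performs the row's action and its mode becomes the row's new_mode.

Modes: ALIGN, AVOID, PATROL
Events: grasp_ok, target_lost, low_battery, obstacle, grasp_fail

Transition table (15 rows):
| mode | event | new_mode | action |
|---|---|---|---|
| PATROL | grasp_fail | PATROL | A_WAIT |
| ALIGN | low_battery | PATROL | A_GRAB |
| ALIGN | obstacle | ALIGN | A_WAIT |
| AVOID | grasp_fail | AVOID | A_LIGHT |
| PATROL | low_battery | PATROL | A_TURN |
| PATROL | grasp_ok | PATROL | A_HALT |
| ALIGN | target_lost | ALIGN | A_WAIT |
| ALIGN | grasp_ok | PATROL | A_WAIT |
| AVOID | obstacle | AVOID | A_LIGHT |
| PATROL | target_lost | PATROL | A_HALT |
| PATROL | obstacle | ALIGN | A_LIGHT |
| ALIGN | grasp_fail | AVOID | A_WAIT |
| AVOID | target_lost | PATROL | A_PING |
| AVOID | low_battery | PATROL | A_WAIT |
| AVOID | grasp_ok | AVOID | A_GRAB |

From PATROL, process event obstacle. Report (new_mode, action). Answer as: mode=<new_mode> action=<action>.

mode=ALIGN action=A_LIGHT

current mode = PATROL; filter table to that mode:
  (PATROL, grasp_fail) → (PATROL, A_WAIT)
  (PATROL, low_battery) → (PATROL, A_TURN)
  (PATROL, grasp_ok) → (PATROL, A_HALT)
  (PATROL, target_lost) → (PATROL, A_HALT)
  (PATROL, obstacle) → (ALIGN, A_LIGHT)  ← event matches
event = obstacle selects (ALIGN, A_LIGHT)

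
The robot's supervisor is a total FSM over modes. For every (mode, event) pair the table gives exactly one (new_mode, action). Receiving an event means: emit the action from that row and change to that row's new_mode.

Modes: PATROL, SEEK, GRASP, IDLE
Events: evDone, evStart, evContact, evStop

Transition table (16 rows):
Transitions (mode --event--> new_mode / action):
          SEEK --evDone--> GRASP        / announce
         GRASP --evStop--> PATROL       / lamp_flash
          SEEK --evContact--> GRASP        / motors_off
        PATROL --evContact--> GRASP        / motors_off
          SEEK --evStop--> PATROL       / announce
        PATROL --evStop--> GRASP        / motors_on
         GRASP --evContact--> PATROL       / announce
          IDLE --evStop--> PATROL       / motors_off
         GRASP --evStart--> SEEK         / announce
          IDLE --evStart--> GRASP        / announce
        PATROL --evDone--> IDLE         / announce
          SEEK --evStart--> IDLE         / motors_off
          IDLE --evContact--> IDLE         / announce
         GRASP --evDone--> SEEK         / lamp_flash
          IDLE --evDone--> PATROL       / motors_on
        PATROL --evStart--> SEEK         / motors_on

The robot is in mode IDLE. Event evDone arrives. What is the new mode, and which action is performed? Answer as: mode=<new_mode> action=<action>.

current mode = IDLE; filter table to that mode:
  (IDLE, evStop) → (PATROL, motors_off)
  (IDLE, evStart) → (GRASP, announce)
  (IDLE, evContact) → (IDLE, announce)
  (IDLE, evDone) → (PATROL, motors_on)  ← event matches
event = evDone selects (PATROL, motors_on)

mode=PATROL action=motors_on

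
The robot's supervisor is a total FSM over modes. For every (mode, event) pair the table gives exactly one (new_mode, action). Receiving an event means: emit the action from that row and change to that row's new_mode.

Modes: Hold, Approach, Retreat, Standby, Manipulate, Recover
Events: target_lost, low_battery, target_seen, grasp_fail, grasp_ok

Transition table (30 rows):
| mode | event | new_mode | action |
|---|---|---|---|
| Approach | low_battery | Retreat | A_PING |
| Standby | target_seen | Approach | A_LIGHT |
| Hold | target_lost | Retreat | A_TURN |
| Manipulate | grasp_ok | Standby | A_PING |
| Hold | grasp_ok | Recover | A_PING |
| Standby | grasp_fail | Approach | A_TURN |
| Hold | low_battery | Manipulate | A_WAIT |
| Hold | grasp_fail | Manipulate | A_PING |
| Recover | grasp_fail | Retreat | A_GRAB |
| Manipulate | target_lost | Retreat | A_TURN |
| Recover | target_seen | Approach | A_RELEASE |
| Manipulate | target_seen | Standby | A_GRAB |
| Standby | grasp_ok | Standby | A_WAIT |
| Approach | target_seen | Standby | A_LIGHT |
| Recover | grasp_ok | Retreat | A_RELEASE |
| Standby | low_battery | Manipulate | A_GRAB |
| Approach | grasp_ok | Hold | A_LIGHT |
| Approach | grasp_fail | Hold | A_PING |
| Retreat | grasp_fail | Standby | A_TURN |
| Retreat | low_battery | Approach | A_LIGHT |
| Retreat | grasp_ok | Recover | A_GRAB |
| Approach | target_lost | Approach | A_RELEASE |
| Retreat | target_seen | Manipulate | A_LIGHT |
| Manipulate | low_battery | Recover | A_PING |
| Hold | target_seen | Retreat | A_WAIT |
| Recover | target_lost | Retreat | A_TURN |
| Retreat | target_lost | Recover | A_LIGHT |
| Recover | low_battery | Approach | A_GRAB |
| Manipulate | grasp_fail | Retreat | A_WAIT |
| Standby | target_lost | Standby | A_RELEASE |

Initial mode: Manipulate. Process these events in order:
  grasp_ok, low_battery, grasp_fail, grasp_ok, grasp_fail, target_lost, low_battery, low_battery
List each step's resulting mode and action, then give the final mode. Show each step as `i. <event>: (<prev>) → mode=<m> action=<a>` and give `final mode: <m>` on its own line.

1. grasp_ok: (Manipulate) → mode=Standby action=A_PING
2. low_battery: (Standby) → mode=Manipulate action=A_GRAB
3. grasp_fail: (Manipulate) → mode=Retreat action=A_WAIT
4. grasp_ok: (Retreat) → mode=Recover action=A_GRAB
5. grasp_fail: (Recover) → mode=Retreat action=A_GRAB
6. target_lost: (Retreat) → mode=Recover action=A_LIGHT
7. low_battery: (Recover) → mode=Approach action=A_GRAB
8. low_battery: (Approach) → mode=Retreat action=A_PING

final mode: Retreat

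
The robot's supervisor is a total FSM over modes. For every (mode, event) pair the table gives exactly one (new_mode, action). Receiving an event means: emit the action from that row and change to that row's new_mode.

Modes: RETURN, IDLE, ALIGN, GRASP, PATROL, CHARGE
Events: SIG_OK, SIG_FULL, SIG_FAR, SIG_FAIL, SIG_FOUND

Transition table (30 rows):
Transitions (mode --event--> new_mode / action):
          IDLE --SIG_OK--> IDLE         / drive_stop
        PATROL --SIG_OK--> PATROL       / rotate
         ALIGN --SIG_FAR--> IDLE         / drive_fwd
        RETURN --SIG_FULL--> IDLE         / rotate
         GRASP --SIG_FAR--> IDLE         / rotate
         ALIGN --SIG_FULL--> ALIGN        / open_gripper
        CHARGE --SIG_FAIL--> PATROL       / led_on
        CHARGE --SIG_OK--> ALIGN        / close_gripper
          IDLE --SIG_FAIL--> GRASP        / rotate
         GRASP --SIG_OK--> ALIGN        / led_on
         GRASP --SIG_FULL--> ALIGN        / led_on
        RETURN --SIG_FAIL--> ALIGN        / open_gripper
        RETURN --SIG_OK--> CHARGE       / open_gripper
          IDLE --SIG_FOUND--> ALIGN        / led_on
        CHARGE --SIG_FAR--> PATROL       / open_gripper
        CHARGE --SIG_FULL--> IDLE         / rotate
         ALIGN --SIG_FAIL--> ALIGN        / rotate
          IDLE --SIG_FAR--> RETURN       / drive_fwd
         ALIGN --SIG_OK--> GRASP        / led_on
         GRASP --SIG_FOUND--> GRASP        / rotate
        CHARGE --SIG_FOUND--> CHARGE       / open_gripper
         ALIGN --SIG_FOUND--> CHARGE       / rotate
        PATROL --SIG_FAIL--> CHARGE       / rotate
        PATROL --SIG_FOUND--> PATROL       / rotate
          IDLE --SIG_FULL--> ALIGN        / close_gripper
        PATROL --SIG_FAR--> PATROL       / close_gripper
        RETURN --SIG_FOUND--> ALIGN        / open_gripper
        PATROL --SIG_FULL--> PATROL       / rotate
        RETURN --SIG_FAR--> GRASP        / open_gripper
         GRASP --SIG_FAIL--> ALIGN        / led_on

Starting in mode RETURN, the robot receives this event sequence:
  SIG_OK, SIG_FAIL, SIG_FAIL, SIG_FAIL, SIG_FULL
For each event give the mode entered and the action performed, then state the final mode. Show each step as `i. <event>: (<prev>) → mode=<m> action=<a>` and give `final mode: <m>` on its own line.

final mode: PATROL

1. SIG_OK: (RETURN) → mode=CHARGE action=open_gripper
2. SIG_FAIL: (CHARGE) → mode=PATROL action=led_on
3. SIG_FAIL: (PATROL) → mode=CHARGE action=rotate
4. SIG_FAIL: (CHARGE) → mode=PATROL action=led_on
5. SIG_FULL: (PATROL) → mode=PATROL action=rotate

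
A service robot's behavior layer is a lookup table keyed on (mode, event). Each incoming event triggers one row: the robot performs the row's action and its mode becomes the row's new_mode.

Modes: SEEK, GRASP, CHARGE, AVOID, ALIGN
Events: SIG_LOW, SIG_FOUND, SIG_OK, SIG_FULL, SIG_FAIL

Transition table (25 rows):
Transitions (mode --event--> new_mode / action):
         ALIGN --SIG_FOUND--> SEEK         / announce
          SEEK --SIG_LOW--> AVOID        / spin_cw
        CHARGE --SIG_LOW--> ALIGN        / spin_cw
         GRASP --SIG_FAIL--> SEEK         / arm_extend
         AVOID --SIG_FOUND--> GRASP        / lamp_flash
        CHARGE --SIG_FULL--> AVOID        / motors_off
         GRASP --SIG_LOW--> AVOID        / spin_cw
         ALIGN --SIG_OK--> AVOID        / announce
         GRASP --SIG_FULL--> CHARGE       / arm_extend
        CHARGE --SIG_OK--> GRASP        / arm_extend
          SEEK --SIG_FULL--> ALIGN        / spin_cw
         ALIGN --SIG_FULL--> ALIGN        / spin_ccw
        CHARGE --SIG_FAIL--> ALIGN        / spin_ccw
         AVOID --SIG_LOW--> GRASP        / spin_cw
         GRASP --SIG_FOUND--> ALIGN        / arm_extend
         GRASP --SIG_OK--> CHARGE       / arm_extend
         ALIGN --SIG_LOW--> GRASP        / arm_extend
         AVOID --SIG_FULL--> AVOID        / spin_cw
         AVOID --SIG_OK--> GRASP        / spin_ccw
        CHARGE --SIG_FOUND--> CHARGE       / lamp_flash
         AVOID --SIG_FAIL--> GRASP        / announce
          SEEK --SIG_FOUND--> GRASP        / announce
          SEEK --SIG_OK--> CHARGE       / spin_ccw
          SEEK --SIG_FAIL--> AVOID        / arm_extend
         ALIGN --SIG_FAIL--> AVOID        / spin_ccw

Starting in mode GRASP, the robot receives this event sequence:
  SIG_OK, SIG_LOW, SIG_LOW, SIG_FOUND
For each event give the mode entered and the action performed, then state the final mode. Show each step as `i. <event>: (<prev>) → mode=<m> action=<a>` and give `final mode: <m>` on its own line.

final mode: ALIGN

1. SIG_OK: (GRASP) → mode=CHARGE action=arm_extend
2. SIG_LOW: (CHARGE) → mode=ALIGN action=spin_cw
3. SIG_LOW: (ALIGN) → mode=GRASP action=arm_extend
4. SIG_FOUND: (GRASP) → mode=ALIGN action=arm_extend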